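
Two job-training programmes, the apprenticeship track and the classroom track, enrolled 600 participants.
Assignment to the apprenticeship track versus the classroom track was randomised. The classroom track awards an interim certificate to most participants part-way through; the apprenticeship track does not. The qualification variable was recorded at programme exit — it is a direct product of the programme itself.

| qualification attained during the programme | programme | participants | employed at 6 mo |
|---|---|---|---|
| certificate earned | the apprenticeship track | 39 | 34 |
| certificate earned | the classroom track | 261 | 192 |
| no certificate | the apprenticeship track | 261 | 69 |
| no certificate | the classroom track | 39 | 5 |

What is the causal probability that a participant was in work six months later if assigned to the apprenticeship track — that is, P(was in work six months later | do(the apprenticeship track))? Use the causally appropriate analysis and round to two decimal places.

0.34

Because the programme influences qualification attained during the programme, qualification attained during the programme is a post-treatment mediator, not a confounder. Stratifying on it would bias the estimate; the causal effect is the crude pooled difference.
So P(outcome | do(the apprenticeship track)) is just the pooled rate for the apprenticeship track: 103/300 = 0.343.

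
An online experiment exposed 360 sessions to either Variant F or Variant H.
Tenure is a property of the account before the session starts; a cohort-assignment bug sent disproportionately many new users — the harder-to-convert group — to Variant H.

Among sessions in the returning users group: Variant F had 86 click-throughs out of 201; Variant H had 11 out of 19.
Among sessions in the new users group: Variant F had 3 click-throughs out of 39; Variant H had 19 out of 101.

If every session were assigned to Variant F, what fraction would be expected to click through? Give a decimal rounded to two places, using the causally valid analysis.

The stratified and pooled comparisons disagree (Variant H wins within each user tenure; Variant F wins overall), so the answer turns on the causal role of user tenure.
User tenure satisfies the back-door criterion: it is not a descendant of the variant, and it blocks the spurious path from variant to outcome. Adjusting for it (i.e., using the within-user tenure rates) gives the causal effect.
Standardising Variant F to the population user tenure mix: 0.611·86/201 + 0.389·3/39 = 0.291.

0.29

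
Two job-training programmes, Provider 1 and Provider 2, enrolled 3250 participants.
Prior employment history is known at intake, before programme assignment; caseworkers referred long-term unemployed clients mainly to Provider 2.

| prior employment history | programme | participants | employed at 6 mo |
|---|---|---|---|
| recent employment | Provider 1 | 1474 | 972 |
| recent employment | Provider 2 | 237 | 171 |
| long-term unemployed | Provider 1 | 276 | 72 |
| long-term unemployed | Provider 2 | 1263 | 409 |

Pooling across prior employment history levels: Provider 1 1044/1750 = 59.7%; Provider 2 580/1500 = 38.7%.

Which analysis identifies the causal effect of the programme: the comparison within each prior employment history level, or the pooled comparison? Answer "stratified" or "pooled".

Provider 2 is higher inside every prior employment history stratum but Provider 1 is higher in aggregate. Whether to stratify depends on how prior employment history relates to the programme.
Prior employment history is set before the programme has any effect — it is not caused by the programme — and it independently drives the outcome. That makes it a confounder, so the causal comparison is within prior employment history levels.
Within each level — recent employment: 65.9% vs 72.2%; long-term unemployed: 26.1% vs 32.4% — Provider 2 is higher every time.

stratified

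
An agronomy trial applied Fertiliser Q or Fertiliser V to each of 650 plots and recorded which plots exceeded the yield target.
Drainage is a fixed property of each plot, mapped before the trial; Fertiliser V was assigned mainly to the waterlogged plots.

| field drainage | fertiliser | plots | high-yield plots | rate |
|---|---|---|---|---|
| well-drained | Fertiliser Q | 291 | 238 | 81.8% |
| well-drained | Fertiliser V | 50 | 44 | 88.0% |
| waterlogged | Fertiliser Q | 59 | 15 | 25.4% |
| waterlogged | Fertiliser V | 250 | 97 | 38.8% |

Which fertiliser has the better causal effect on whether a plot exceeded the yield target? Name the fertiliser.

Fertiliser V

Within every field drainage level Fertiliser V has the higher rate, yet pooled Fertiliser Q does — Simpson's reversal.
Field drainage differs across fertilisers for reasons unrelated to any effect of the fertiliser itself, and it separately predicts the outcome — a classic confounder. We must compare within field drainage levels.
Within each level — well-drained: 81.8% vs 88.0%; waterlogged: 25.4% vs 38.8% — Fertiliser V is higher every time.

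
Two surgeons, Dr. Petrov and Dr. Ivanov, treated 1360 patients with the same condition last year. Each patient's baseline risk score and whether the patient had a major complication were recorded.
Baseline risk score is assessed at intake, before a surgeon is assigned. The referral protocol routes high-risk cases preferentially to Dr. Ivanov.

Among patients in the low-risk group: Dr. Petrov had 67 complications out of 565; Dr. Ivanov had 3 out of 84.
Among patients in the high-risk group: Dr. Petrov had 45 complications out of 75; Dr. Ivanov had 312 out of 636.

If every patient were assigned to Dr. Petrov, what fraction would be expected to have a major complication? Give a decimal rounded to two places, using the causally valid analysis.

Nothing the surgeon does changes baseline risk score; the imbalance is an allocation artefact. With baseline risk score also predicting the outcome, the pooled figure is confounded, and the within-stratum comparison is the causal one.
Standardising Dr. Petrov to the population baseline risk score mix: 0.477·67/565 + 0.523·45/75 = 0.370.

0.37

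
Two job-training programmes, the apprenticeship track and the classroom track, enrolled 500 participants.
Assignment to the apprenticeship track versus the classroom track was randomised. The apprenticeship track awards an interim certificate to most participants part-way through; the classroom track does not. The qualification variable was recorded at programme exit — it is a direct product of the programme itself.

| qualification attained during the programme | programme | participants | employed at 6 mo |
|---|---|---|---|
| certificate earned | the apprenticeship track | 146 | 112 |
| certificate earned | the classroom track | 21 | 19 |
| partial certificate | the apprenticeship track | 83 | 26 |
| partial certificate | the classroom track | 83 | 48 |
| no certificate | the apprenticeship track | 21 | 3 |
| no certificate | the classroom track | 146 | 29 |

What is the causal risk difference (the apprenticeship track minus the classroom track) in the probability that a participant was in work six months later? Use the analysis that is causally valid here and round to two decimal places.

The qualification attained during the programme-specific comparison favours the classroom track throughout, but the pooled figures favour the apprenticeship track. The question is whether to condition on qualification attained during the programme.
Because the programme influences qualification attained during the programme, qualification attained during the programme is a post-treatment mediator, not a confounder. Stratifying on it would bias the estimate; the causal effect is the crude pooled difference.
The causal difference is the pooled difference: 0.564 − 0.384 = +0.180.

+0.18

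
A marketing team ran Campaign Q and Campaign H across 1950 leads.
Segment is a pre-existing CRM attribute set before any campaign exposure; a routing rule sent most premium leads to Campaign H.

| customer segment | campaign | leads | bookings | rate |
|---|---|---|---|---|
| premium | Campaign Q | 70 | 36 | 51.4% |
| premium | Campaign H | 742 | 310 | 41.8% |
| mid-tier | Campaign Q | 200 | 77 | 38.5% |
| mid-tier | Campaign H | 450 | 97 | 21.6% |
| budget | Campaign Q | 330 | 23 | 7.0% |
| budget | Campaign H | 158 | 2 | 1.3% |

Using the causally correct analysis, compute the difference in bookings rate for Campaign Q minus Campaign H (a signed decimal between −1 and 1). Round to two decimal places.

Nothing the campaign does changes customer segment; the imbalance is an allocation artefact. With customer segment also predicting the outcome, the pooled figure is confounded, and the within-stratum comparison is the causal one.
Adjusting over the population distribution of customer segment: 0.416·(0.514−0.418) + 0.333·(0.385−0.216) + 0.250·(0.070−0.013) = +0.111.

+0.11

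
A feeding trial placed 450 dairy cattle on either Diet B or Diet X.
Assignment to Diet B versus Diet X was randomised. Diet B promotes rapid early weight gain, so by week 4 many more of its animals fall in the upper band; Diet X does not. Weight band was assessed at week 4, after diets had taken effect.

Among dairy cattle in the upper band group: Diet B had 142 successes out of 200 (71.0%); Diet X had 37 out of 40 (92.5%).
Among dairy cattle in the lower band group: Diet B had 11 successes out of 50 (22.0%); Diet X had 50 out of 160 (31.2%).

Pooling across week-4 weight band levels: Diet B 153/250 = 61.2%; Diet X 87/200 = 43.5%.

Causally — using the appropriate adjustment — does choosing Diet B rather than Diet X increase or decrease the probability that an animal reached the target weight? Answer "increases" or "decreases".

increases

Week-4 weight band here is a post-treatment variable shaped by the diet; conditioning on it would introduce bias rather than remove it. The overall comparison is the causal one.
Pooled: Diet B 61.2% vs Diet X 43.5%; Diet B is higher overall.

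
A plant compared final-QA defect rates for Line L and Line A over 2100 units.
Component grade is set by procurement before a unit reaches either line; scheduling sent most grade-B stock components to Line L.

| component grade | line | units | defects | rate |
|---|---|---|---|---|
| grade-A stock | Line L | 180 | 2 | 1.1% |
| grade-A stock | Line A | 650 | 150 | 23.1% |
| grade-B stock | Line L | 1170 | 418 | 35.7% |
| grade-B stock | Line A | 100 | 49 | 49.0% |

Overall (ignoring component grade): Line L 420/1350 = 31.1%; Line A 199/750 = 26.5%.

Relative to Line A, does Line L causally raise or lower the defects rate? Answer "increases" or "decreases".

Line L is lower inside every component grade stratum but Line A is lower in aggregate. Whether to stratify depends on how component grade relates to the line.
Nothing the line does changes component grade; the imbalance is an allocation artefact. With component grade also predicting the outcome, the pooled figure is confounded, and the within-stratum comparison is the causal one.
Within each level — grade-A stock: 1.1% vs 23.1%; grade-B stock: 35.7% vs 49.0% — Line L is lower every time.

decreases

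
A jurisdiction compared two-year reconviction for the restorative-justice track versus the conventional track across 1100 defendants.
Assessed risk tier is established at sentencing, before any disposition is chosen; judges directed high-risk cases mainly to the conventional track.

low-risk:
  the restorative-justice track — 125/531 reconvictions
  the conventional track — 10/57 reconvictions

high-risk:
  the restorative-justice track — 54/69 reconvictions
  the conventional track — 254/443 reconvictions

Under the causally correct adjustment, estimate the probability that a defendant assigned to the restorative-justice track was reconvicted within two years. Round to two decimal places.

The stratified and pooled comparisons disagree (the conventional track wins within each assessed risk tier; the restorative-justice track wins overall), so the answer turns on the causal role of assessed risk tier.
Nothing the disposition does changes assessed risk tier; the imbalance is an allocation artefact. With assessed risk tier also predicting the outcome, the pooled figure is confounded, and the within-stratum comparison is the causal one.
Standardising the restorative-justice track to the population assessed risk tier mix: 0.535·125/531 + 0.465·54/69 = 0.490.

0.49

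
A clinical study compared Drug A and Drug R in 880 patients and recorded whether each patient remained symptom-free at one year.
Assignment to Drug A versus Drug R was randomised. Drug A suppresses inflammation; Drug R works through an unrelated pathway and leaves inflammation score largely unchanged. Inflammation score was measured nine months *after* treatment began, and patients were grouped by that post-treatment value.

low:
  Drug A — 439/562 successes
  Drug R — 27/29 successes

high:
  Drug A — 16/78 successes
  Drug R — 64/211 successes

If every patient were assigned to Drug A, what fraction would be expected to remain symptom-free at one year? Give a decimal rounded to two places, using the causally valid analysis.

Inflammation score is downstream of the drug. One should not condition on a consequence of treatment, so the overall rates are the right comparison.
So P(outcome | do(Drug A)) is just the pooled rate for Drug A: 455/640 = 0.711.

0.71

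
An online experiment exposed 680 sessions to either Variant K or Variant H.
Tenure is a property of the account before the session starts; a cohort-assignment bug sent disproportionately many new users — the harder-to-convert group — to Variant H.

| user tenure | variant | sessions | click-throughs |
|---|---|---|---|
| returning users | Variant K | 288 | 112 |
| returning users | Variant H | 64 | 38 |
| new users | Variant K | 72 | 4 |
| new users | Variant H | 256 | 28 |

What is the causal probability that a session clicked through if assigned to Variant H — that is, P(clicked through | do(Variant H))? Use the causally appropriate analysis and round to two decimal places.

0.36

User tenure satisfies the back-door criterion: it is not a descendant of the variant, and it blocks the spurious path from variant to outcome. Adjusting for it (i.e., using the within-user tenure rates) gives the causal effect.
Standardising Variant H to the population user tenure mix: 0.518·38/64 + 0.482·28/256 = 0.360.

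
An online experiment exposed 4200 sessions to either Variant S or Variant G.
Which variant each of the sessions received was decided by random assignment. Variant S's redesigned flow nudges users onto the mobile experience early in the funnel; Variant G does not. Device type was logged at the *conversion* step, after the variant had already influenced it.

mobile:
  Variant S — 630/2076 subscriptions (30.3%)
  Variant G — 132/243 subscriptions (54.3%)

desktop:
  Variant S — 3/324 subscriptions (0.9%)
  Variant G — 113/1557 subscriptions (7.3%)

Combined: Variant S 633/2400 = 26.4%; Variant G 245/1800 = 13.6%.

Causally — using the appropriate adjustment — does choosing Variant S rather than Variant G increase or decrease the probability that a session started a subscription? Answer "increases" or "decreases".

increases

Within every device type level Variant G has the higher rate, yet pooled Variant S does — Simpson's reversal.
Device type is downstream of the variant. One should not condition on a consequence of treatment, so the overall rates are the right comparison.
Pooled: Variant S 26.4% vs Variant G 13.6%; Variant S is higher overall.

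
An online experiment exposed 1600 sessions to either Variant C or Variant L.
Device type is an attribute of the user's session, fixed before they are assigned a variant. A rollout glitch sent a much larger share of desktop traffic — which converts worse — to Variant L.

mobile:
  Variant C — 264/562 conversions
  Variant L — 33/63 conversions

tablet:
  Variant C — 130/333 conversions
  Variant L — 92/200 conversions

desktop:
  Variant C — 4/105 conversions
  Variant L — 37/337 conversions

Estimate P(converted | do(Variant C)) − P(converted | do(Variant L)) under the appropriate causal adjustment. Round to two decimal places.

Within every device type level Variant L has the higher rate, yet pooled Variant C does — Simpson's reversal.
Device type satisfies the back-door criterion: it is not a descendant of the variant, and it blocks the spurious path from variant to outcome. Adjusting for it (i.e., using the within-device type rates) gives the causal effect.
Adjusting over the population distribution of device type: 0.391·(0.470−0.524) + 0.333·(0.390−0.460) + 0.276·(0.038−0.110) = -0.064.

-0.06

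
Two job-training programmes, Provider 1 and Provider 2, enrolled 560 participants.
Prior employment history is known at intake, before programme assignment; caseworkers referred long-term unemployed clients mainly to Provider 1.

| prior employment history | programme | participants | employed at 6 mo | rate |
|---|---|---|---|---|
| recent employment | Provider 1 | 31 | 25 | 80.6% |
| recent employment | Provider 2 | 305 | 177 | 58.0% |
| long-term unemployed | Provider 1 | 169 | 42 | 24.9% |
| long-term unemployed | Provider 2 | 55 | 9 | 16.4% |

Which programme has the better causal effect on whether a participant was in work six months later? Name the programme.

Provider 1

Prior employment history satisfies the back-door criterion: it is not a descendant of the programme, and it blocks the spurious path from programme to outcome. Adjusting for it (i.e., using the within-prior employment history rates) gives the causal effect.
Within each level — recent employment: 80.6% vs 58.0%; long-term unemployed: 24.9% vs 16.4% — Provider 1 is higher every time.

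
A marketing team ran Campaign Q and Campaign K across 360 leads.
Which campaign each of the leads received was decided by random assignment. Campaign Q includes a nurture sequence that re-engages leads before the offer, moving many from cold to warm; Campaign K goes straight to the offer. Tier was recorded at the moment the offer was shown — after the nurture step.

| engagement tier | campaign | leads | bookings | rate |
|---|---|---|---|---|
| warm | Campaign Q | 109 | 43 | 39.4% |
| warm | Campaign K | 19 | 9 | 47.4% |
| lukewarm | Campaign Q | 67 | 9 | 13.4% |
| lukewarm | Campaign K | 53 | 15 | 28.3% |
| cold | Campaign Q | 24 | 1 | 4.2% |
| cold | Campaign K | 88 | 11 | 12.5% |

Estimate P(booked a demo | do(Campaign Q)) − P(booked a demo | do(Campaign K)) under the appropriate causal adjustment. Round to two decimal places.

+0.05

Within every engagement tier level Campaign K has the higher rate, yet pooled Campaign Q does — Simpson's reversal.
Engagement tier lies on the pathway campaign → engagement tier → outcome, so adjusting for it blocks the indirect effect. For the total causal effect of campaign, use the unadjusted pooled rates.
The causal difference is the pooled difference: 0.265 − 0.219 = +0.046.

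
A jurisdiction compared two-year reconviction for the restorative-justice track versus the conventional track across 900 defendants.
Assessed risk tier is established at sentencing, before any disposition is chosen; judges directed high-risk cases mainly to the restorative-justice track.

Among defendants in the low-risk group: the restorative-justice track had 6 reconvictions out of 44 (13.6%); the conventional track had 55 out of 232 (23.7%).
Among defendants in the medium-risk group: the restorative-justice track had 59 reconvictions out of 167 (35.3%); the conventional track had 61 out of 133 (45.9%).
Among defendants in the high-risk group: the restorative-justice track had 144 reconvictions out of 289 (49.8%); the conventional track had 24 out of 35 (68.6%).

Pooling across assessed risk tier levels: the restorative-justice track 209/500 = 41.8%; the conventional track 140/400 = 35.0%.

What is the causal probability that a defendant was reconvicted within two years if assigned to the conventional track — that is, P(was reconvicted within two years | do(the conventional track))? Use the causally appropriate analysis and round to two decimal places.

Here assessed risk tier is a common cause — it drives both which disposition a case falls under and the outcome. The crude comparison mixes populations; the stratum-specific rates are the causally relevant ones.
Standardising the conventional track to the population assessed risk tier mix: 0.307·55/232 + 0.333·61/133 + 0.360·24/35 = 0.472.

0.47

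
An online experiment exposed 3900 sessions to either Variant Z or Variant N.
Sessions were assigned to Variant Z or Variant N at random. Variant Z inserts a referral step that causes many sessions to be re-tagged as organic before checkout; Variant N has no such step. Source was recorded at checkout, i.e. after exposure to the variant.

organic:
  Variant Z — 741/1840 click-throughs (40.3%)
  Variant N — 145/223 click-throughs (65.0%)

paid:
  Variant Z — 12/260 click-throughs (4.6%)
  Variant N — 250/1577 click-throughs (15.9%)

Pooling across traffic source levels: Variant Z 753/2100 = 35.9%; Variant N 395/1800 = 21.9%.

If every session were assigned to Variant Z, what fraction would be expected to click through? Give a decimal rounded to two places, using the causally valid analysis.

0.36

Traffic source is recorded after the variant and is itself shifted by it — it sits on the causal path from variant to outcome. Conditioning on a mediator would strip out part of the effect we want; the pooled comparison gives the total causal effect.
So P(outcome | do(Variant Z)) is just the pooled rate for Variant Z: 753/2100 = 0.359.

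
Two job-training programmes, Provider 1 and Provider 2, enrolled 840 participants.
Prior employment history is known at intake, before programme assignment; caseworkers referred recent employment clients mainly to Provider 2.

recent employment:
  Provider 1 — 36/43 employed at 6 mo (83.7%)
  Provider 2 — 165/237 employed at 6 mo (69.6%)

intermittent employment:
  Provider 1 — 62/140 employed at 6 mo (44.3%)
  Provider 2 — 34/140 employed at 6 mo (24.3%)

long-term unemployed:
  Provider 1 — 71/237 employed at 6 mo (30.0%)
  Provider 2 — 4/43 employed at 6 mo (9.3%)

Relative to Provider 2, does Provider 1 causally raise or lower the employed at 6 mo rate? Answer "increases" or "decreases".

Nothing the programme does changes prior employment history; the imbalance is an allocation artefact. With prior employment history also predicting the outcome, the pooled figure is confounded, and the within-stratum comparison is the causal one.
Within each level — recent employment: 83.7% vs 69.6%; intermittent employment: 44.3% vs 24.3%; long-term unemployed: 30.0% vs 9.3% — Provider 1 is higher every time.

increases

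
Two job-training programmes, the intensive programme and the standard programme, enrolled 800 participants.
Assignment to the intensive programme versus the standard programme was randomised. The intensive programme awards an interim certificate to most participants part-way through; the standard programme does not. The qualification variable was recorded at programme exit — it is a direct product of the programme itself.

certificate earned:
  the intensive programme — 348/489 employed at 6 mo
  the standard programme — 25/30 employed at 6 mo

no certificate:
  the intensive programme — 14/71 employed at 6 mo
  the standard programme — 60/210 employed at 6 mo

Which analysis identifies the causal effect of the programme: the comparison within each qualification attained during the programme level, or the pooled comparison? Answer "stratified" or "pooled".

Qualification attained during the programme here is a post-treatment variable shaped by the programme; conditioning on it would introduce bias rather than remove it. The overall comparison is the causal one.
Pooled: the intensive programme 64.6% vs the standard programme 35.4%; the intensive programme is higher overall.

pooled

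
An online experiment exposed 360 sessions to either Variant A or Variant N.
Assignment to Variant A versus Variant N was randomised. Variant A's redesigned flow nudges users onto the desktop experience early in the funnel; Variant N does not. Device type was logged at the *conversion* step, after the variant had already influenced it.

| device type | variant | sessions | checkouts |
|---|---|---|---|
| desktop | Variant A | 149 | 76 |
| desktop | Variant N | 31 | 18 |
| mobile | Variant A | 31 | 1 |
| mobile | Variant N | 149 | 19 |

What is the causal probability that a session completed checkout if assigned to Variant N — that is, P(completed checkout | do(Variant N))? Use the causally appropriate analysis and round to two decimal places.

0.21

The device type-specific comparison favours Variant N throughout, but the pooled figures favour Variant A. The question is whether to condition on device type.
Because the variant influences device type, device type is a post-treatment mediator, not a confounder. Stratifying on it would bias the estimate; the causal effect is the crude pooled difference.
So P(outcome | do(Variant N)) is just the pooled rate for Variant N: 37/180 = 0.206.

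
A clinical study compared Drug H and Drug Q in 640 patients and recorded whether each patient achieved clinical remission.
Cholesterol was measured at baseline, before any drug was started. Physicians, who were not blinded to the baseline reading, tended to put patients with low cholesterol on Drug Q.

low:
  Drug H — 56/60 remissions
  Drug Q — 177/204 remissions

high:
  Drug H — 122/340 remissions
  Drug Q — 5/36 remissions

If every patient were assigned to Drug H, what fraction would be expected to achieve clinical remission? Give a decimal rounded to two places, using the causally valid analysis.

Within every cholesterol level Drug H has the higher rate, yet pooled Drug Q does — Simpson's reversal.
Since cholesterol is a pre-existing factor (not a product of the drug) and it affects the outcome on its own, it is a confounder. The stratified rates, not the pooled rate, identify the causal effect.
Standardising Drug H to the population cholesterol mix: 0.412·56/60 + 0.588·122/340 = 0.596.

0.60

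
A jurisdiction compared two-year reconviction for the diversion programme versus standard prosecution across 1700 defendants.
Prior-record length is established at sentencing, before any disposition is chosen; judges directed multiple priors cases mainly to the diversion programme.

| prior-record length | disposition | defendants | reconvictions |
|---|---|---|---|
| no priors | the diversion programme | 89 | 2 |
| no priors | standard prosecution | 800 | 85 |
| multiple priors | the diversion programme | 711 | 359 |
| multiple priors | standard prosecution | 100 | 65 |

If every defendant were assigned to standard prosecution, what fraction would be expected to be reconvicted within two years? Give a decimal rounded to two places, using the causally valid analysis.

Within every prior-record length level the diversion programme has the lower rate, yet pooled standard prosecution does — Simpson's reversal.
The imbalance in prior-record length arose from how defendants were allocated, not from anything the disposition did; and prior-record length independently affects the outcome. The pooled gap is confounded — condition on prior-record length.
Standardising standard prosecution to the population prior-record length mix: 0.523·85/800 + 0.477·65/100 = 0.366.

0.37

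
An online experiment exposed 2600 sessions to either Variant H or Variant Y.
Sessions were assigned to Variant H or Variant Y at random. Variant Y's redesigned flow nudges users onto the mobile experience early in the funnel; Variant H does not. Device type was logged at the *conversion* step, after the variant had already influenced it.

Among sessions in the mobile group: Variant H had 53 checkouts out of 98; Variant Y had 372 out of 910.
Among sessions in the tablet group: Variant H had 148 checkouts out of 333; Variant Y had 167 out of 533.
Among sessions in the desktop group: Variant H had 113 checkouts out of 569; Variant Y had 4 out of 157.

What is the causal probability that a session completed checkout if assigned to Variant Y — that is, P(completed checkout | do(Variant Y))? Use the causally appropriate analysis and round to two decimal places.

0.34

Because the variant influences device type, device type is a post-treatment mediator, not a confounder. Stratifying on it would bias the estimate; the causal effect is the crude pooled difference.
So P(outcome | do(Variant Y)) is just the pooled rate for Variant Y: 543/1600 = 0.339.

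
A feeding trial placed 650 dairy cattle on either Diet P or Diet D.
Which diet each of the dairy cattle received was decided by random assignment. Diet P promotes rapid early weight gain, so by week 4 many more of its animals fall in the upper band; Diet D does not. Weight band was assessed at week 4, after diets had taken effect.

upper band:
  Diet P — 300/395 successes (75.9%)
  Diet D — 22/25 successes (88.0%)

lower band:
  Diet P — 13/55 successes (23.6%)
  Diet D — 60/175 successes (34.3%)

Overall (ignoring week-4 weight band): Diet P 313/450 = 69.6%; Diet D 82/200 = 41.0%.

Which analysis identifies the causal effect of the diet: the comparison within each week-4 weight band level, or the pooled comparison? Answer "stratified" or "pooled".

Week-4 weight band lies on the pathway diet → week-4 weight band → outcome, so adjusting for it blocks the indirect effect. For the total causal effect of diet, use the unadjusted pooled rates.
Pooled: Diet P 69.6% vs Diet D 41.0%; Diet P is higher overall.

pooled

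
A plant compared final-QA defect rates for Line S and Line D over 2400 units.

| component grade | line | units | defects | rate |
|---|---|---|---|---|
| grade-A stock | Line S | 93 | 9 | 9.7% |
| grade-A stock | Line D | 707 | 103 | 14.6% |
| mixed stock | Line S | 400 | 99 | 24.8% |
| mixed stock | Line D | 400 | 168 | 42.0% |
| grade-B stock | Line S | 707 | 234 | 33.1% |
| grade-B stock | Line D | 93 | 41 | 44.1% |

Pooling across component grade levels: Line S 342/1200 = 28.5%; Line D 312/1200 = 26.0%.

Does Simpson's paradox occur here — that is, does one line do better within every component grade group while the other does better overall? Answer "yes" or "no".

Within each component grade level (grade-A stock 9.7% vs 14.6%; mixed stock 24.8% vs 42.0%; grade-B stock 33.1% vs 44.1%), Line S has the lower rate every time. Pooled: 28.5% vs 26.0% — Line D has the lower rate overall. The two comparisons disagree.

yes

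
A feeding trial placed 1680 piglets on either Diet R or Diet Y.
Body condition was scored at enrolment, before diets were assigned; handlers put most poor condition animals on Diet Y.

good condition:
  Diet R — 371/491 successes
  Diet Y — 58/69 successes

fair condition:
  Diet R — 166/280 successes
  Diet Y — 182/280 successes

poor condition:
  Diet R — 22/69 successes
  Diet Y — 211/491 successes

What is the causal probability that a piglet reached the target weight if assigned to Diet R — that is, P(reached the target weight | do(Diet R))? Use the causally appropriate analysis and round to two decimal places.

Within every starting body condition level Diet Y has the higher rate, yet pooled Diet R does — Simpson's reversal.
Nothing the diet does changes starting body condition; the imbalance is an allocation artefact. With starting body condition also predicting the outcome, the pooled figure is confounded, and the within-stratum comparison is the causal one.
Standardising Diet R to the population starting body condition mix: 0.333·371/491 + 0.333·166/280 + 0.333·22/69 = 0.556.

0.56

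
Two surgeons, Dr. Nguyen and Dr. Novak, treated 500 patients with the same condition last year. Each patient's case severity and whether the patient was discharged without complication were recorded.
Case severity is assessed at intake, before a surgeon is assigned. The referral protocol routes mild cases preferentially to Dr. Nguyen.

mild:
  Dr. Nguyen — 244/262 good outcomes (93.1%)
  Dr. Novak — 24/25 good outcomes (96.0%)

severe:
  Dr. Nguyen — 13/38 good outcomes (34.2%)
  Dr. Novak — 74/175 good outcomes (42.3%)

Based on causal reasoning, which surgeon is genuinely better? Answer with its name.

The case severity-specific comparison favours Dr. Novak throughout, but the pooled figures favour Dr. Nguyen. The question is whether to condition on case severity.
Nothing the surgeon does changes case severity; the imbalance is an allocation artefact. With case severity also predicting the outcome, the pooled figure is confounded, and the within-stratum comparison is the causal one.
Within each level — mild: 93.1% vs 96.0%; severe: 34.2% vs 42.3% — Dr. Novak is higher every time.

Dr. Novak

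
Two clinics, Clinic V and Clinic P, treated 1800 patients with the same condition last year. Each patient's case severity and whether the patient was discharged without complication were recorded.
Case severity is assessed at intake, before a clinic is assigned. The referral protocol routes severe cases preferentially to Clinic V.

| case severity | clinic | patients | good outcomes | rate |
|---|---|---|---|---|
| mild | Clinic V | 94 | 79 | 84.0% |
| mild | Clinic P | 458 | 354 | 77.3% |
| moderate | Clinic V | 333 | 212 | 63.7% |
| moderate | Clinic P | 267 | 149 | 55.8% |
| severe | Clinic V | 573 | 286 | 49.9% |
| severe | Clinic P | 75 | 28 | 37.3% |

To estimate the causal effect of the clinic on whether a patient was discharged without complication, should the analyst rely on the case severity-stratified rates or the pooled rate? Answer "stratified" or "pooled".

The imbalance in case severity arose from how patients were allocated, not from anything the clinic did; and case severity independently affects the outcome. The pooled gap is confounded — condition on case severity.
Within each level — mild: 84.0% vs 77.3%; moderate: 63.7% vs 55.8%; severe: 49.9% vs 37.3% — Clinic V is higher every time.

stratified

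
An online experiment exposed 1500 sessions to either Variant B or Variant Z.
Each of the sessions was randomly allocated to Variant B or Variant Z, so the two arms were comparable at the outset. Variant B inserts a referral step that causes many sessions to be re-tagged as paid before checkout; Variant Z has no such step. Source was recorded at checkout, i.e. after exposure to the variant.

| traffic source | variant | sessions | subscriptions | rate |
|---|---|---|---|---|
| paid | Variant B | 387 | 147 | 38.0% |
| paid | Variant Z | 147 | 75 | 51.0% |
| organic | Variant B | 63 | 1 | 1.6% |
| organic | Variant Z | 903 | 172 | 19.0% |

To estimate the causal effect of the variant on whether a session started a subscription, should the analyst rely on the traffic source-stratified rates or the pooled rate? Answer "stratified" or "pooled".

Stratifying would compare variants among sessions the variants themselves sorted into traffic source groups — a form of selection on an intermediate. The unconditioned pooled rates give the total causal effect.
Pooled: Variant B 32.9% vs Variant Z 23.5%; Variant B is higher overall.

pooled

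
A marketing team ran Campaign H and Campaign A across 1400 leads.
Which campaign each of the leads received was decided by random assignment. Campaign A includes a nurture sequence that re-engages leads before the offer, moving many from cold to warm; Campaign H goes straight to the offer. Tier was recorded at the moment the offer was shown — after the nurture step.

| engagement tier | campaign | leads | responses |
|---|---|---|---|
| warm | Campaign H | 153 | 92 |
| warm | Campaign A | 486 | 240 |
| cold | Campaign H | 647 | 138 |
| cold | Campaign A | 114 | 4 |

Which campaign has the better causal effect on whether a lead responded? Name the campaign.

Campaign A

Within every engagement tier level Campaign H has the higher rate, yet pooled Campaign A does — Simpson's reversal.
Engagement tier is recorded after the campaign and is itself shifted by it — it sits on the causal path from campaign to outcome. Conditioning on a mediator would strip out part of the effect we want; the pooled comparison gives the total causal effect.
Pooled: Campaign H 28.7% vs Campaign A 40.7%; Campaign A is higher overall.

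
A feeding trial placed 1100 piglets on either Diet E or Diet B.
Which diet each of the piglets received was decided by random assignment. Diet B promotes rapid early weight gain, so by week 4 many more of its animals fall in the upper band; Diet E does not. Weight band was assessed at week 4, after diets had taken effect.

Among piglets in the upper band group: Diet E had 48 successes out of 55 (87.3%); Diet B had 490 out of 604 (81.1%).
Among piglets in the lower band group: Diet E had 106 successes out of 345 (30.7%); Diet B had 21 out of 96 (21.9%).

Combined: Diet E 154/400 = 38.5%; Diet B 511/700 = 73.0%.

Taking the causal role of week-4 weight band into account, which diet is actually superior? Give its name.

Diet B

The week-4 weight band-specific comparison favours Diet E throughout, but the pooled figures favour Diet B. The question is whether to condition on week-4 weight band.
Week-4 weight band is recorded after the diet and is itself shifted by it — it sits on the causal path from diet to outcome. Conditioning on a mediator would strip out part of the effect we want; the pooled comparison gives the total causal effect.
Pooled: Diet E 38.5% vs Diet B 73.0%; Diet B is higher overall.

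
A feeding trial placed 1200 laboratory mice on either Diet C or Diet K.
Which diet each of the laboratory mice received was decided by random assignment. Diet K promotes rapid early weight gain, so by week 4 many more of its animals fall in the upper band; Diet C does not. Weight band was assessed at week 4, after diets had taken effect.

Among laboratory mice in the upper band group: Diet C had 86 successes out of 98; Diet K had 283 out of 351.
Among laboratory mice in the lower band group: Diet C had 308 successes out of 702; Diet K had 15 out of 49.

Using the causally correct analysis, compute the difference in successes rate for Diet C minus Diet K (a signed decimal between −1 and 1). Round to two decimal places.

-0.25

Within every week-4 weight band level Diet C has the higher rate, yet pooled Diet K does — Simpson's reversal.
Stratifying would compare diets among laboratory mice the diets themselves sorted into week-4 weight band groups — a form of selection on an intermediate. The unconditioned pooled rates give the total causal effect.
The causal difference is the pooled difference: 0.492 − 0.745 = -0.253.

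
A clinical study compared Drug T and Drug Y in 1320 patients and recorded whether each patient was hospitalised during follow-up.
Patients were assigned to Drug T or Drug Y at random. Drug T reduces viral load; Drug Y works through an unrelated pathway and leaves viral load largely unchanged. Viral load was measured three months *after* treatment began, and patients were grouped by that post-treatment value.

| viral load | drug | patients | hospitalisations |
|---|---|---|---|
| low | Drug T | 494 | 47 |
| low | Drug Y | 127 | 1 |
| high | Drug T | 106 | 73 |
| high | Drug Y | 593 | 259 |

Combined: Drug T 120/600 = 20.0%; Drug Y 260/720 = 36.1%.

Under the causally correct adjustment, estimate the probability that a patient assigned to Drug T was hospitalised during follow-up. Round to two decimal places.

Within every viral load level Drug Y has the lower rate, yet pooled Drug T does — Simpson's reversal.
Viral load lies on the pathway drug → viral load → outcome, so adjusting for it blocks the indirect effect. For the total causal effect of drug, use the unadjusted pooled rates.
So P(outcome | do(Drug T)) is just the pooled rate for Drug T: 120/600 = 0.200.

0.20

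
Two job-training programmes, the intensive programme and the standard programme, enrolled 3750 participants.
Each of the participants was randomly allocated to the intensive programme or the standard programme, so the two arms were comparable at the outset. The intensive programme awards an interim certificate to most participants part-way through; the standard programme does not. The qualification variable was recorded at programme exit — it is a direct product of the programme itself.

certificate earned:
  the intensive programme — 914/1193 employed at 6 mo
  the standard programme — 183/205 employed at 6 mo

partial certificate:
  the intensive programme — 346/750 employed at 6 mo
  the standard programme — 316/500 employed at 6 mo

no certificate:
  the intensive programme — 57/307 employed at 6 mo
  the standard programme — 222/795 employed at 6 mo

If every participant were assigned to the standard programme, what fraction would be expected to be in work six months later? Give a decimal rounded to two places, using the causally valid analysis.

0.48

Because the programme influences qualification attained during the programme, qualification attained during the programme is a post-treatment mediator, not a confounder. Stratifying on it would bias the estimate; the causal effect is the crude pooled difference.
So P(outcome | do(the standard programme)) is just the pooled rate for the standard programme: 721/1500 = 0.481.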